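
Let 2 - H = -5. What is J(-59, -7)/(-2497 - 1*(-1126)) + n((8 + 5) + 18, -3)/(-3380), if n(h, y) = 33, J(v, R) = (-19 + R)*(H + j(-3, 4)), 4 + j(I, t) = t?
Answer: 569917/4633980 ≈ 0.12299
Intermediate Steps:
j(I, t) = -4 + t
H = 7 (H = 2 - 1*(-5) = 2 + 5 = 7)
J(v, R) = -133 + 7*R (J(v, R) = (-19 + R)*(7 + (-4 + 4)) = (-19 + R)*(7 + 0) = (-19 + R)*7 = -133 + 7*R)
J(-59, -7)/(-2497 - 1*(-1126)) + n((8 + 5) + 18, -3)/(-3380) = (-133 + 7*(-7))/(-2497 - 1*(-1126)) + 33/(-3380) = (-133 - 49)/(-2497 + 1126) + 33*(-1/3380) = -182/(-1371) - 33/3380 = -182*(-1/1371) - 33/3380 = 182/1371 - 33/3380 = 569917/4633980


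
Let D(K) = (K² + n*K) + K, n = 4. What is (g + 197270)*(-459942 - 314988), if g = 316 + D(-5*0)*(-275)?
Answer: -153115318980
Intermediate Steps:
D(K) = K² + 5*K (D(K) = (K² + 4*K) + K = K² + 5*K)
g = 316 (g = 316 + ((-5*0)*(5 - 5*0))*(-275) = 316 + (0*(5 + 0))*(-275) = 316 + (0*5)*(-275) = 316 + 0*(-275) = 316 + 0 = 316)
(g + 197270)*(-459942 - 314988) = (316 + 197270)*(-459942 - 314988) = 197586*(-774930) = -153115318980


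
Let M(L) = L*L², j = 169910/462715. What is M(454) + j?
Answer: 8659865250534/92543 ≈ 9.3577e+7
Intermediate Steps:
j = 33982/92543 (j = 169910*(1/462715) = 33982/92543 ≈ 0.36720)
M(L) = L³
M(454) + j = 454³ + 33982/92543 = 93576664 + 33982/92543 = 8659865250534/92543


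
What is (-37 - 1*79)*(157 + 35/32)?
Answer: -146711/8 ≈ -18339.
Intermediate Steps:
(-37 - 1*79)*(157 + 35/32) = (-37 - 79)*(157 + 35*(1/32)) = -116*(157 + 35/32) = -116*5059/32 = -146711/8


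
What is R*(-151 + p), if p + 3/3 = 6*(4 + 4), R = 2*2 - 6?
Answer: 208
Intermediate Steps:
R = -2 (R = 4 - 6 = -2)
p = 47 (p = -1 + 6*(4 + 4) = -1 + 6*8 = -1 + 48 = 47)
R*(-151 + p) = -2*(-151 + 47) = -2*(-104) = 208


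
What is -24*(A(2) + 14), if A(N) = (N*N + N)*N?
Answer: -624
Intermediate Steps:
A(N) = N*(N + N**2) (A(N) = (N**2 + N)*N = (N + N**2)*N = N*(N + N**2))
-24*(A(2) + 14) = -24*(2**2*(1 + 2) + 14) = -24*(4*3 + 14) = -24*(12 + 14) = -24*26 = -624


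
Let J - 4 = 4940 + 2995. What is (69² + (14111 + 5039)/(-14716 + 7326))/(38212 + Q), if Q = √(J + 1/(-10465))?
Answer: 703096897790560/5646129725141957 - 1758232*√869449299810/5646129725141957 ≈ 0.12424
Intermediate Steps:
J = 7939 (J = 4 + (4940 + 2995) = 4 + 7935 = 7939)
Q = √869449299810/10465 (Q = √(7939 + 1/(-10465)) = √(7939 - 1/10465) = √(83081634/10465) = √869449299810/10465 ≈ 89.101)
(69² + (14111 + 5039)/(-14716 + 7326))/(38212 + Q) = (69² + (14111 + 5039)/(-14716 + 7326))/(38212 + √869449299810/10465) = (4761 + 19150/(-7390))/(38212 + √869449299810/10465) = (4761 + 19150*(-1/7390))/(38212 + √869449299810/10465) = (4761 - 1915/739)/(38212 + √869449299810/10465) = 3516464/(739*(38212 + √869449299810/10465))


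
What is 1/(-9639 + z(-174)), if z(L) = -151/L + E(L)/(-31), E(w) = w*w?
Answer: -5394/57256109 ≈ -9.4208e-5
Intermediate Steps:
E(w) = w²
z(L) = -151/L - L²/31 (z(L) = -151/L + L²/(-31) = -151/L + L²*(-1/31) = -151/L - L²/31)
1/(-9639 + z(-174)) = 1/(-9639 + (1/31)*(-4681 - 1*(-174)³)/(-174)) = 1/(-9639 + (1/31)*(-1/174)*(-4681 - 1*(-5268024))) = 1/(-9639 + (1/31)*(-1/174)*(-4681 + 5268024)) = 1/(-9639 + (1/31)*(-1/174)*5263343) = 1/(-9639 - 5263343/5394) = 1/(-57256109/5394) = -5394/57256109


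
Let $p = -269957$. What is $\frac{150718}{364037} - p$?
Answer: $\frac{98274487127}{364037} \approx 2.6996 \cdot 10^{5}$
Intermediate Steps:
$\frac{150718}{364037} - p = \frac{150718}{364037} - -269957 = 150718 \cdot \frac{1}{364037} + 269957 = \frac{150718}{364037} + 269957 = \frac{98274487127}{364037}$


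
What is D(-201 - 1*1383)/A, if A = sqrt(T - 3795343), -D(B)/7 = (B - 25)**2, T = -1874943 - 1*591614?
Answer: 18122167*I*sqrt(62619)/626190 ≈ 7242.0*I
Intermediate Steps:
T = -2466557 (T = -1874943 - 591614 = -2466557)
D(B) = -7*(-25 + B)**2 (D(B) = -7*(B - 25)**2 = -7*(-25 + B)**2)
A = 10*I*sqrt(62619) (A = sqrt(-2466557 - 3795343) = sqrt(-6261900) = 10*I*sqrt(62619) ≈ 2502.4*I)
D(-201 - 1*1383)/A = (-7*(-25 + (-201 - 1*1383))**2)/((10*I*sqrt(62619))) = (-7*(-25 + (-201 - 1383))**2)*(-I*sqrt(62619)/626190) = (-7*(-25 - 1584)**2)*(-I*sqrt(62619)/626190) = (-7*(-1609)**2)*(-I*sqrt(62619)/626190) = (-7*2588881)*(-I*sqrt(62619)/626190) = -(-18122167)*I*sqrt(62619)/626190 = 18122167*I*sqrt(62619)/626190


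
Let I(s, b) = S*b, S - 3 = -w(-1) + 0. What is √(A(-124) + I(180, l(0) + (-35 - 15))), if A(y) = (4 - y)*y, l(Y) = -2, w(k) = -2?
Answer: 2*I*√4033 ≈ 127.01*I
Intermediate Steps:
S = 5 (S = 3 + (-1*(-2) + 0) = 3 + (2 + 0) = 3 + 2 = 5)
A(y) = y*(4 - y)
I(s, b) = 5*b
√(A(-124) + I(180, l(0) + (-35 - 15))) = √(-124*(4 - 1*(-124)) + 5*(-2 + (-35 - 15))) = √(-124*(4 + 124) + 5*(-2 - 50)) = √(-124*128 + 5*(-52)) = √(-15872 - 260) = √(-16132) = 2*I*√4033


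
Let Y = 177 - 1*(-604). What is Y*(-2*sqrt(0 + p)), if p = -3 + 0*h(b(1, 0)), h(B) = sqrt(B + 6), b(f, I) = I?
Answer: -1562*I*sqrt(3) ≈ -2705.5*I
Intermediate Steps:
Y = 781 (Y = 177 + 604 = 781)
h(B) = sqrt(6 + B)
p = -3 (p = -3 + 0*sqrt(6 + 0) = -3 + 0*sqrt(6) = -3 + 0 = -3)
Y*(-2*sqrt(0 + p)) = 781*(-2*sqrt(0 - 3)) = 781*(-2*I*sqrt(3)) = -1562*I*sqrt(3)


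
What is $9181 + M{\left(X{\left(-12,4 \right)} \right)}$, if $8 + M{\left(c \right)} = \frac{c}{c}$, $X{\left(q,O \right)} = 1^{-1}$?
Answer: $9174$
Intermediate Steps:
$X{\left(q,O \right)} = 1$
$M{\left(c \right)} = -7$ ($M{\left(c \right)} = -8 + \frac{c}{c} = -8 + 1 = -7$)
$9181 + M{\left(X{\left(-12,4 \right)} \right)} = 9181 - 7 = 9174$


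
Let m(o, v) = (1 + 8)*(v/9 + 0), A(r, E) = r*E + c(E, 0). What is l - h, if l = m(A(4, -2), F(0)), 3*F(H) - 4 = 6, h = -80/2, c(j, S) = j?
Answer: 130/3 ≈ 43.333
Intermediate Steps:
h = -40 (h = -80*½ = -40)
A(r, E) = E + E*r (A(r, E) = r*E + E = E*r + E = E + E*r)
F(H) = 10/3 (F(H) = 4/3 + (⅓)*6 = 4/3 + 2 = 10/3)
m(o, v) = v (m(o, v) = 9*(v*(⅑) + 0) = 9*(v/9 + 0) = 9*(v/9) = v)
l = 10/3 ≈ 3.3333
l - h = 10/3 - 1*(-40) = 10/3 + 40 = 130/3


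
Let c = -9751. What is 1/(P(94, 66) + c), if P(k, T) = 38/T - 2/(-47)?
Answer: -1551/15122842 ≈ -0.00010256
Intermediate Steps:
P(k, T) = 2/47 + 38/T (P(k, T) = 38/T - 2*(-1/47) = 38/T + 2/47 = 2/47 + 38/T)
1/(P(94, 66) + c) = 1/((2/47 + 38/66) - 9751) = 1/((2/47 + 38*(1/66)) - 9751) = 1/((2/47 + 19/33) - 9751) = 1/(959/1551 - 9751) = 1/(-15122842/1551) = -1551/15122842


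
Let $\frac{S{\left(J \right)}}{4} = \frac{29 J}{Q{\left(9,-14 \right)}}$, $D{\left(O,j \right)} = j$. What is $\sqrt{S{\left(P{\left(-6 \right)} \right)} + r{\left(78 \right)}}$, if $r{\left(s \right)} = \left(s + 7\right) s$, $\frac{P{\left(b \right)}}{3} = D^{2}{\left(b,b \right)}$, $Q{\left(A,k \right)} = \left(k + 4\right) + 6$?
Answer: $\sqrt{3498} \approx 59.144$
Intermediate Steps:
$Q{\left(A,k \right)} = 10 + k$ ($Q{\left(A,k \right)} = \left(4 + k\right) + 6 = 10 + k$)
$P{\left(b \right)} = 3 b^{2}$
$S{\left(J \right)} = - 29 J$ ($S{\left(J \right)} = 4 \frac{29 J}{10 - 14} = 4 \frac{29 J}{-4} = 4 \cdot 29 J \left(- \frac{1}{4}\right) = 4 \left(- \frac{29 J}{4}\right) = - 29 J$)
$r{\left(s \right)} = s \left(7 + s\right)$ ($r{\left(s \right)} = \left(7 + s\right) s = s \left(7 + s\right)$)
$\sqrt{S{\left(P{\left(-6 \right)} \right)} + r{\left(78 \right)}} = \sqrt{- 29 \cdot 3 \left(-6\right)^{2} + 78 \left(7 + 78\right)} = \sqrt{- 29 \cdot 3 \cdot 36 + 78 \cdot 85} = \sqrt{\left(-29\right) 108 + 6630} = \sqrt{-3132 + 6630} = \sqrt{3498}$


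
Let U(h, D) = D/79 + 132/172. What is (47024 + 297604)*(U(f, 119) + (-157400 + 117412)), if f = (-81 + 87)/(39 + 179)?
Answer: -46811342317536/3397 ≈ -1.3780e+10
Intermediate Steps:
f = 3/109 (f = 6/218 = 6*(1/218) = 3/109 ≈ 0.027523)
U(h, D) = 33/43 + D/79 (U(h, D) = D*(1/79) + 132*(1/172) = D/79 + 33/43 = 33/43 + D/79)
(47024 + 297604)*(U(f, 119) + (-157400 + 117412)) = (47024 + 297604)*((33/43 + (1/79)*119) + (-157400 + 117412)) = 344628*((33/43 + 119/79) - 39988) = 344628*(7724/3397 - 39988) = 344628*(-135831512/3397) = -46811342317536/3397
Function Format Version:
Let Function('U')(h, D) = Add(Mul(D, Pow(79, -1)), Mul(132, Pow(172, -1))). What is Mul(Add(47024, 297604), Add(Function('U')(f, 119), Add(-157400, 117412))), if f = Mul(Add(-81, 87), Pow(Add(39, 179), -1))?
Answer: Rational(-46811342317536, 3397) ≈ -1.3780e+10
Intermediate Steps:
f = Rational(3, 109) (f = Mul(6, Pow(218, -1)) = Mul(6, Rational(1, 218)) = Rational(3, 109) ≈ 0.027523)
Function('U')(h, D) = Add(Rational(33, 43), Mul(Rational(1, 79), D)) (Function('U')(h, D) = Add(Mul(D, Rational(1, 79)), Mul(132, Rational(1, 172))) = Add(Mul(Rational(1, 79), D), Rational(33, 43)) = Add(Rational(33, 43), Mul(Rational(1, 79), D)))
Mul(Add(47024, 297604), Add(Function('U')(f, 119), Add(-157400, 117412))) = Mul(Add(47024, 297604), Add(Add(Rational(33, 43), Mul(Rational(1, 79), 119)), Add(-157400, 117412))) = Mul(344628, Add(Add(Rational(33, 43), Rational(119, 79)), -39988)) = Mul(344628, Add(Rational(7724, 3397), -39988)) = Mul(344628, Rational(-135831512, 3397)) = Rational(-46811342317536, 3397)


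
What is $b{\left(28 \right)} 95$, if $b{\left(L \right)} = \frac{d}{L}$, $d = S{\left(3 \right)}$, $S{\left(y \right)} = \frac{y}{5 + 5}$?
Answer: $\frac{57}{56} \approx 1.0179$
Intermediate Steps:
$S{\left(y \right)} = \frac{y}{10}$
$d = \frac{3}{10}$ ($d = \frac{1}{10} \cdot 3 = \frac{3}{10} \approx 0.3$)
$b{\left(L \right)} = \frac{3}{10 L}$
$b{\left(28 \right)} 95 = \frac{3}{10 \cdot 28} \cdot 95 = \frac{3}{10} \cdot \frac{1}{28} \cdot 95 = \frac{3}{280} \cdot 95 = \frac{57}{56}$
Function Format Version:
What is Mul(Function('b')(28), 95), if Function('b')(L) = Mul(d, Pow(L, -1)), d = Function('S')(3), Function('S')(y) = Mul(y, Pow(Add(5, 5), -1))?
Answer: Rational(57, 56) ≈ 1.0179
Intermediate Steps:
Function('S')(y) = Mul(Rational(1, 10), y) (Function('S')(y) = Mul(y, Pow(10, -1)) = Mul(y, Rational(1, 10)) = Mul(Rational(1, 10), y))
d = Rational(3, 10) (d = Mul(Rational(1, 10), 3) = Rational(3, 10) ≈ 0.30000)
Function('b')(L) = Mul(Rational(3, 10), Pow(L, -1))
Mul(Function('b')(28), 95) = Mul(Mul(Rational(3, 10), Pow(28, -1)), 95) = Mul(Mul(Rational(3, 10), Rational(1, 28)), 95) = Mul(Rational(3, 280), 95) = Rational(57, 56)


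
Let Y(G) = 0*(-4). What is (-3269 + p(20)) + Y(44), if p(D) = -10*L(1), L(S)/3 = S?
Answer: -3299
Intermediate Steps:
L(S) = 3*S
Y(G) = 0
p(D) = -30
(-3269 + p(20)) + Y(44) = (-3269 - 30) + 0 = -3299 + 0 = -3299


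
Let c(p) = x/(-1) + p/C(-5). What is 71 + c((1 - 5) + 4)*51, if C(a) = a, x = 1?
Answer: 20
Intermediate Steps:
c(p) = -1 - p/5 (c(p) = 1/(-1) + p/(-5) = 1*(-1) + p*(-1/5) = -1 - p/5)
71 + c((1 - 5) + 4)*51 = 71 + (-1 - ((1 - 5) + 4)/5)*51 = 71 + (-1 - (-4 + 4)/5)*51 = 71 + (-1 - 1/5*0)*51 = 71 + (-1 + 0)*51 = 71 - 1*51 = 71 - 51 = 20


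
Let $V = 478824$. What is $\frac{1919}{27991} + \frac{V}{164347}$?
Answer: $\frac{13718144477}{4600236877} \approx 2.9821$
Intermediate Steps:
$\frac{1919}{27991} + \frac{V}{164347} = \frac{1919}{27991} + \frac{478824}{164347} = \frac{13718144477}{4600236877}$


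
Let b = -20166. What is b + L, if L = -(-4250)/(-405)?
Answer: -1634296/81 ≈ -20177.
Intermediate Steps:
L = -850/81 (L = -(-4250)*(-1)/405 = -50*17/81 = -850/81 ≈ -10.494)
b + L = -20166 - 850/81 = -1634296/81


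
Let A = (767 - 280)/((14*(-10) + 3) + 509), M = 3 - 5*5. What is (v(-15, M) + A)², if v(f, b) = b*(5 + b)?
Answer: 19492348225/138384 ≈ 1.4086e+5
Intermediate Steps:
M = -22 (M = 3 - 25 = -22)
A = 487/372 (A = 487/((-140 + 3) + 509) = 487/(-137 + 509) = 487/372 ≈ 1.3091)
(v(-15, M) + A)² = (-22*(5 - 22) + 487/372)² = (-22*(-17) + 487/372)² = (374 + 487/372)² = (139615/372)² = 19492348225/138384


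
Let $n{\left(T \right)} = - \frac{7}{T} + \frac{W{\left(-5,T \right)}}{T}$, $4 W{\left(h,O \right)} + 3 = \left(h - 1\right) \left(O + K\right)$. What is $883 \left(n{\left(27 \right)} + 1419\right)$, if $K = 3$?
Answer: $\frac{135135203}{108} \approx 1.2513 \cdot 10^{6}$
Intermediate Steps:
$W{\left(h,O \right)} = - \frac{3}{4} + \frac{\left(-1 + h\right) \left(3 + O\right)}{4}$ ($W{\left(h,O \right)} = - \frac{3}{4} + \frac{\left(h - 1\right) \left(O + 3\right)}{4} = - \frac{3}{4} + \frac{\left(-1 + h\right) \left(3 + O\right)}{4}$)
$n{\left(T \right)} = - \frac{7}{T} + \frac{- \frac{21}{4} - \frac{3 T}{2}}{T}$ ($n{\left(T \right)} = - \frac{7}{T} + \frac{- \frac{3}{2} - \frac{T}{4} + \frac{3}{4} \left(-5\right) + \frac{1}{4} T \left(-5\right)}{T} = - \frac{7}{T} + \frac{- \frac{3}{2} - \frac{T}{4} - \frac{15}{4} - \frac{5 T}{4}}{T} = - \frac{7}{T} + \frac{- \frac{21}{4} - \frac{3 T}{2}}{T}$)
$883 \left(n{\left(27 \right)} + 1419\right) = 883 \left(\frac{-49 - 162}{4 \cdot 27} + 1419\right) = 883 \left(\frac{1}{4} \cdot \frac{1}{27} \left(-49 - 162\right) + 1419\right) = 883 \left(\frac{1}{4} \cdot \frac{1}{27} \left(-211\right) + 1419\right) = 883 \left(- \frac{211}{108} + 1419\right) = 883 \cdot \frac{153041}{108} = \frac{135135203}{108}$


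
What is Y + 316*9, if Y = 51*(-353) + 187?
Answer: -14972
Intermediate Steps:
Y = -17816 (Y = -18003 + 187 = -17816)
Y + 316*9 = -17816 + 316*9 = -17816 + 2844 = -14972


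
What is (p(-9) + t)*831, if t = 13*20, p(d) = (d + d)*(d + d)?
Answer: 485304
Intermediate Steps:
p(d) = 4*d² (p(d) = (2*d)*(2*d) = 4*d²)
t = 260
(p(-9) + t)*831 = (4*(-9)² + 260)*831 = (4*81 + 260)*831 = (324 + 260)*831 = 584*831 = 485304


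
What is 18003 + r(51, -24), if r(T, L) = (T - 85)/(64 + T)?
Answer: 2070311/115 ≈ 18003.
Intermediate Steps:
r(T, L) = (-85 + T)/(64 + T)
18003 + r(51, -24) = 18003 + (-85 + 51)/(64 + 51) = 18003 - 34/115 = 2070311/115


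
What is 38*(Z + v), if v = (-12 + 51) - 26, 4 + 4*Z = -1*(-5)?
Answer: 1007/2 ≈ 503.50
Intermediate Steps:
Z = 1/4 (Z = -1 + (-1*(-5))/4 = -1 + (1/4)*5 = -1 + 5/4 = 1/4 ≈ 0.25000)
v = 13 (v = 39 - 26 = 13)
38*(Z + v) = 38*(1/4 + 13) = 38*(53/4) = 1007/2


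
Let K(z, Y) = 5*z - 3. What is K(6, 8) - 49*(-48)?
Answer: 2379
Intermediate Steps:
K(z, Y) = -3 + 5*z
K(6, 8) - 49*(-48) = (-3 + 5*6) - 49*(-48) = (-3 + 30) + 2352 = 27 + 2352 = 2379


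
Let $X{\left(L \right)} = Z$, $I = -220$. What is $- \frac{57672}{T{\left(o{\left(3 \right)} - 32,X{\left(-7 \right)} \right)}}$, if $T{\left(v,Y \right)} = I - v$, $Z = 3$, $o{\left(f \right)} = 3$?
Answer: $\frac{57672}{191} \approx 301.95$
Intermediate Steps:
$X{\left(L \right)} = 3$
$T{\left(v,Y \right)} = -220 - v$
$- \frac{57672}{T{\left(o{\left(3 \right)} - 32,X{\left(-7 \right)} \right)}} = - \frac{57672}{-220 - \left(3 - 32\right)} = - \frac{57672}{-220 - -29} = - \frac{57672}{-220 + 29} = - \frac{57672}{-191} = \left(-57672\right) \left(- \frac{1}{191}\right) = \frac{57672}{191}$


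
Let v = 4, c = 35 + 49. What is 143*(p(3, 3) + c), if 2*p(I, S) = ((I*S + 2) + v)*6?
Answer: 18447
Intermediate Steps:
c = 84
p(I, S) = 18 + 3*I*S (p(I, S) = (((I*S + 2) + 4)*6)/2 = (((2 + I*S) + 4)*6)/2 = ((6 + I*S)*6)/2 = (36 + 6*I*S)/2 = 18 + 3*I*S)
143*(p(3, 3) + c) = 143*((18 + 3*3*3) + 84) = 143*((18 + 27) + 84) = 143*(45 + 84) = 143*129 = 18447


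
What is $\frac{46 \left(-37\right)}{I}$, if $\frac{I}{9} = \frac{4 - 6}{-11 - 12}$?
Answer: $- \frac{19573}{9} \approx -2174.8$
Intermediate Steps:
$I = \frac{18}{23}$ ($I = 9 \frac{4 - 6}{-11 - 12} = 9 \left(- \frac{2}{-23}\right) = 9 \left(\left(-2\right) \left(- \frac{1}{23}\right)\right) = 9 \cdot \frac{2}{23} = \frac{18}{23} \approx 0.78261$)
$\frac{46 \left(-37\right)}{I} = \frac{46 \left(-37\right)}{\frac{18}{23}} = \left(-1702\right) \frac{23}{18} = - \frac{19573}{9}$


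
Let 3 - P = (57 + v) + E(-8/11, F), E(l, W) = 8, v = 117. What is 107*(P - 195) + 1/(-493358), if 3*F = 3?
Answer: -19743200445/493358 ≈ -40018.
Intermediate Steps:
F = 1 (F = (1/3)*3 = 1)
P = -179 (P = 3 - ((57 + 117) + 8) = 3 - (174 + 8) = 3 - 1*182 = 3 - 182 = -179)
107*(P - 195) + 1/(-493358) = 107*(-179 - 195) + 1/(-493358) = 107*(-374) - 1/493358 = -40018 - 1/493358 = -19743200445/493358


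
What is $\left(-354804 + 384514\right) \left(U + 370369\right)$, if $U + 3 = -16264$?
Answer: $10520370420$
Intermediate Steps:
$U = -16267$ ($U = -3 - 16264 = -16267$)
$\left(-354804 + 384514\right) \left(U + 370369\right) = \left(-354804 + 384514\right) \left(-16267 + 370369\right) = 29710 \cdot 354102 = 10520370420$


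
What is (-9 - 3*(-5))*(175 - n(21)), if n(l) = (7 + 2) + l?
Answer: 870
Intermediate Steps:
n(l) = 9 + l
(-9 - 3*(-5))*(175 - n(21)) = (-9 - 3*(-5))*(175 - (9 + 21)) = (-9 + 15)*(175 - 1*30) = 6*(175 - 30) = 6*145 = 870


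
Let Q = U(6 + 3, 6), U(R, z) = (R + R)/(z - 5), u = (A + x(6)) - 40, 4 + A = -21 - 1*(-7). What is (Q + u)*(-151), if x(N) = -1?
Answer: 6191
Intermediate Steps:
A = -18 (A = -4 + (-21 - 1*(-7)) = -4 + (-21 + 7) = -4 - 14 = -18)
u = -59 (u = (-18 - 1) - 40 = -19 - 40 = -59)
U(R, z) = 2*R/(-5 + z) (U(R, z) = (2*R)/(-5 + z) = 2*R/(-5 + z))
Q = 18 (Q = 2*(6 + 3)/(-5 + 6) = 2*9/1 = 2*9*1 = 18)
(Q + u)*(-151) = (18 - 59)*(-151) = -41*(-151) = 6191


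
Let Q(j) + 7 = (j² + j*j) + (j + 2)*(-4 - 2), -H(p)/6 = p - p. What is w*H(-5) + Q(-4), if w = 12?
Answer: 37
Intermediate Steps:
H(p) = 0 (H(p) = -6*(p - p) = -6*0 = 0)
Q(j) = -19 - 6*j + 2*j² (Q(j) = -7 + ((j² + j*j) + (j + 2)*(-4 - 2)) = -7 + ((j² + j²) + (2 + j)*(-6)) = -7 + (2*j² + (-12 - 6*j)) = -7 + (-12 - 6*j + 2*j²) = -19 - 6*j + 2*j²)
w*H(-5) + Q(-4) = 12*0 + (-19 - 6*(-4) + 2*(-4)²) = 0 + (-19 + 24 + 2*16) = 0 + (-19 + 24 + 32) = 0 + 37 = 37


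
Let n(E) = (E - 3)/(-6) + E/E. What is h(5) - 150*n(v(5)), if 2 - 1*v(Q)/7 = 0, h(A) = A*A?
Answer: 150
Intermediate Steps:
h(A) = A²
v(Q) = 14 (v(Q) = 14 - 7*0 = 14 + 0 = 14)
n(E) = 3/2 - E/6 (n(E) = (-3 + E)*(-⅙) + 1 = (½ - E/6) + 1 = 3/2 - E/6)
h(5) - 150*n(v(5)) = 5² - 150*(3/2 - ⅙*14) = 25 - 150*(3/2 - 7/3) = 25 - 150*(-⅚) = 25 + 125 = 150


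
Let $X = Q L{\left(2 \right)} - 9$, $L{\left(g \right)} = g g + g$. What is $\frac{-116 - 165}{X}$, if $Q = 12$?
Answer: $- \frac{281}{63} \approx -4.4603$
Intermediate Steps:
$L{\left(g \right)} = g + g^{2}$ ($L{\left(g \right)} = g^{2} + g = g + g^{2}$)
$X = 63$ ($X = 12 \cdot 2 \left(1 + 2\right) - 9 = 12 \cdot 2 \cdot 3 - 9 = 12 \cdot 6 - 9 = 72 - 9 = 63$)
$\frac{-116 - 165}{X} = \frac{-116 - 165}{63} = \left(-281\right) \frac{1}{63} = - \frac{281}{63}$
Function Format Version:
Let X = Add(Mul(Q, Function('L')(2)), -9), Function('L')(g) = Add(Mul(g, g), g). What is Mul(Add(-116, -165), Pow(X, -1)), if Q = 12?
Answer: Rational(-281, 63) ≈ -4.4603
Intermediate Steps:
Function('L')(g) = Add(g, Pow(g, 2)) (Function('L')(g) = Add(Pow(g, 2), g) = Add(g, Pow(g, 2)))
X = 63 (X = Add(Mul(12, Mul(2, Add(1, 2))), -9) = Add(Mul(12, Mul(2, 3)), -9) = Add(Mul(12, 6), -9) = Add(72, -9) = 63)
Mul(Add(-116, -165), Pow(X, -1)) = Mul(Add(-116, -165), Pow(63, -1)) = Mul(-281, Rational(1, 63)) = Rational(-281, 63)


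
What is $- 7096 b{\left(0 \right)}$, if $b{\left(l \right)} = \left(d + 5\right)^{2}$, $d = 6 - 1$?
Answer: $-709600$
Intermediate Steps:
$d = 5$ ($d = 6 - 1 = 5$)
$b{\left(l \right)} = 100$ ($b{\left(l \right)} = \left(5 + 5\right)^{2} = 10^{2} = 100$)
$- 7096 b{\left(0 \right)} = \left(-7096\right) 100 = -709600$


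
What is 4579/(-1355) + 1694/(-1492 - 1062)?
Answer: -6995068/1730335 ≈ -4.0426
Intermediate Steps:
4579/(-1355) + 1694/(-1492 - 1062) = 4579*(-1/1355) + 1694/(-2554) = -4579/1355 + 1694*(-1/2554) = -4579/1355 - 847/1277 = -6995068/1730335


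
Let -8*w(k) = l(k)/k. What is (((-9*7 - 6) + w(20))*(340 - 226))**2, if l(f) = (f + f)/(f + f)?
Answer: 396065059569/6400 ≈ 6.1885e+7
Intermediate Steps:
l(f) = 1 (l(f) = (2*f)/((2*f)) = (2*f)*(1/(2*f)) = 1)
w(k) = -1/(8*k)
(((-9*7 - 6) + w(20))*(340 - 226))**2 = (((-9*7 - 6) - 1/8/20)*(340 - 226))**2 = (((-63 - 6) - 1/8*1/20)*114)**2 = ((-69 - 1/160)*114)**2 = (-11041/160*114)**2 = (-629337/80)**2 = 396065059569/6400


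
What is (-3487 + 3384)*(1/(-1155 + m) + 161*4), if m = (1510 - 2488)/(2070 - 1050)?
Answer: -13035082806/196513 ≈ -66332.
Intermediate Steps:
m = -163/170 (m = -978/1020 = -978*1/1020 = -163/170 ≈ -0.95882)
(-3487 + 3384)*(1/(-1155 + m) + 161*4) = (-3487 + 3384)*(1/(-1155 - 163/170) + 161*4) = -103*(1/(-196513/170) + 644) = -103*(-170/196513 + 644) = -103*126554202/196513 = -13035082806/196513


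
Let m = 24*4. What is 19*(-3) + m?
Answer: 39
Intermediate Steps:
m = 96
19*(-3) + m = 19*(-3) + 96 = -57 + 96 = 39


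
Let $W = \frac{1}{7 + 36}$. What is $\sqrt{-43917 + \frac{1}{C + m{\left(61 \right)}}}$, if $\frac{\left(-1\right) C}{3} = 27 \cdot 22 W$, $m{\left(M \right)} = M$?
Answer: $\frac{i \sqrt{36934154}}{29} \approx 209.56 i$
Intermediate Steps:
$W = \frac{1}{43} \approx 0.023256$
$C = - \frac{1782}{43}$ ($C = - 3 \cdot 27 \cdot 22 \cdot \frac{1}{43} = - 3 \cdot 594 \cdot \frac{1}{43} = \left(-3\right) \frac{594}{43} = - \frac{1782}{43} \approx -41.442$)
$\sqrt{-43917 + \frac{1}{C + m{\left(61 \right)}}} = \sqrt{-43917 + \frac{1}{- \frac{1782}{43} + 61}} = \sqrt{-43917 + \frac{1}{\frac{841}{43}}} = \sqrt{-43917 + \frac{43}{841}} = \sqrt{- \frac{36934154}{841}} = \frac{i \sqrt{36934154}}{29}$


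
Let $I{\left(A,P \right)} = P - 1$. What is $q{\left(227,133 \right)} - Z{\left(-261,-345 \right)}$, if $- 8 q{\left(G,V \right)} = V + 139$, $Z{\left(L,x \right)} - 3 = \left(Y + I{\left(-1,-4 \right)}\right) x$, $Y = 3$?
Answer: $-727$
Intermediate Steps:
$I{\left(A,P \right)} = -1 + P$
$Z{\left(L,x \right)} = 3 - 2 x$ ($Z{\left(L,x \right)} = 3 + \left(3 - 5\right) x = 3 - 2 x$)
$q{\left(G,V \right)} = - \frac{139}{8} - \frac{V}{8}$ ($q{\left(G,V \right)} = - \frac{V + 139}{8} = - \frac{139 + V}{8} = - \frac{139}{8} - \frac{V}{8}$)
$q{\left(227,133 \right)} - Z{\left(-261,-345 \right)} = \left(- \frac{139}{8} - \frac{133}{8}\right) - \left(3 - -690\right) = \left(- \frac{139}{8} - \frac{133}{8}\right) - \left(3 + 690\right) = -34 - 693 = -727$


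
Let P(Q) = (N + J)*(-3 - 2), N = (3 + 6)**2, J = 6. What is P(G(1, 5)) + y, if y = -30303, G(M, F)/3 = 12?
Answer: -30738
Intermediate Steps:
G(M, F) = 36 (G(M, F) = 3*12 = 36)
N = 81 (N = 9**2 = 81)
P(Q) = -435 (P(Q) = (81 + 6)*(-3 - 2) = 87*(-5) = -435)
P(G(1, 5)) + y = -435 - 30303 = -30738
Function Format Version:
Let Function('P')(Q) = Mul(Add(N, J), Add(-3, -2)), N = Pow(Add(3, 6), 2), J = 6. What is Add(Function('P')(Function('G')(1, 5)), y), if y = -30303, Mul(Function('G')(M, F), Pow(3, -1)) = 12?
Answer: -30738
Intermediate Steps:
Function('G')(M, F) = 36 (Function('G')(M, F) = Mul(3, 12) = 36)
N = 81 (N = Pow(9, 2) = 81)
Function('P')(Q) = -435 (Function('P')(Q) = Mul(Add(81, 6), Add(-3, -2)) = Mul(87, -5) = -435)
Add(Function('P')(Function('G')(1, 5)), y) = Add(-435, -30303) = -30738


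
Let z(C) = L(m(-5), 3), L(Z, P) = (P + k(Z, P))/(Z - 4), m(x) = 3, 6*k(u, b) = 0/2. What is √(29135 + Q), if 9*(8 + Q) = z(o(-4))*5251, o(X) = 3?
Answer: √246390/3 ≈ 165.46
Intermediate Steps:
k(u, b) = 0 (k(u, b) = (0/2)/6 = (0*(½))/6 = (⅙)*0 = 0)
L(Z, P) = P/(-4 + Z) (L(Z, P) = (P + 0)/(Z - 4) = P/(-4 + Z))
z(C) = -3 (z(C) = 3/(-4 + 3) = 3/(-1) = 3*(-1) = -3)
Q = -5275/3 (Q = -8 + (-3*5251)/9 = -8 + (⅑)*(-15753) = -8 - 5251/3 = -5275/3 ≈ -1758.3)
√(29135 + Q) = √(29135 - 5275/3) = √(82130/3) = √246390/3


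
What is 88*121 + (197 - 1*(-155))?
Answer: 11000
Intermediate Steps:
88*121 + (197 - 1*(-155)) = 10648 + (197 + 155) = 10648 + 352 = 11000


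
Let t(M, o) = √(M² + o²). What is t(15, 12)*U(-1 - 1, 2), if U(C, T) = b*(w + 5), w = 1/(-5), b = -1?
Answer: -72*√41/5 ≈ -92.205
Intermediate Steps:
w = -⅕ ≈ -0.20000
U(C, T) = -24/5 (U(C, T) = -(-⅕ + 5) = -1*24/5 = -24/5)
t(15, 12)*U(-1 - 1, 2) = √(15² + 12²)*(-24/5) = √(225 + 144)*(-24/5) = √369*(-24/5) = (3*√41)*(-24/5) = -72*√41/5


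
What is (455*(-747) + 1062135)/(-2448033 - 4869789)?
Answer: -120375/1219637 ≈ -0.098697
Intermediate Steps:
(455*(-747) + 1062135)/(-2448033 - 4869789) = (-339885 + 1062135)/(-7317822) = 722250*(-1/7317822) = -120375/1219637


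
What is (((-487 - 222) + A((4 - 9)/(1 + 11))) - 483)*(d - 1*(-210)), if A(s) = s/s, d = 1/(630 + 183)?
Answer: -67780207/271 ≈ -2.5011e+5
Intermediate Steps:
d = 1/813 ≈ 0.0012300
A(s) = 1
(((-487 - 222) + A((4 - 9)/(1 + 11))) - 483)*(d - 1*(-210)) = (((-487 - 222) + 1) - 483)*(1/813 - 1*(-210)) = ((-709 + 1) - 483)*(1/813 + 210) = (-708 - 483)*(170731/813) = -1191*170731/813 = -67780207/271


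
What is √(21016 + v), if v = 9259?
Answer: 5*√1211 ≈ 174.00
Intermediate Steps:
√(21016 + v) = √(21016 + 9259) = √30275 = 5*√1211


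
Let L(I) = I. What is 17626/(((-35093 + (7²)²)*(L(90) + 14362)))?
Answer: -8813/236232392 ≈ -3.7306e-5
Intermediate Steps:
17626/(((-35093 + (7²)²)*(L(90) + 14362))) = 17626/(((-35093 + (7²)²)*(90 + 14362))) = 17626/(((-35093 + 49²)*14452)) = 17626/(((-35093 + 2401)*14452)) = 17626/((-32692*14452)) = 17626/(-472464784) = 17626*(-1/472464784) = -8813/236232392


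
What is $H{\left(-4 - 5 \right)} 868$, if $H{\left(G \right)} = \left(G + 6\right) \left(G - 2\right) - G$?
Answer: $36456$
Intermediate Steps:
$H{\left(G \right)} = - G + \left(-2 + G\right) \left(6 + G\right)$ ($H{\left(G \right)} = \left(6 + G\right) \left(-2 + G\right) - G = \left(-2 + G\right) \left(6 + G\right) - G = - G + \left(-2 + G\right) \left(6 + G\right)$)
$H{\left(-4 - 5 \right)} 868 = \left(-12 + \left(-4 - 5\right)^{2} + 3 \left(-4 - 5\right)\right) 868 = \left(-12 + \left(-9\right)^{2} + 3 \left(-9\right)\right) 868 = \left(-12 + 81 - 27\right) 868 = 42 \cdot 868 = 36456$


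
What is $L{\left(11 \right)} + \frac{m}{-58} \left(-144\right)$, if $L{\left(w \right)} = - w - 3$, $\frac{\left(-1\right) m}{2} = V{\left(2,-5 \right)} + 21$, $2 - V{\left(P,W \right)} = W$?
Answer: $- \frac{4438}{29} \approx -153.03$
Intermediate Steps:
$V{\left(P,W \right)} = 2 - W$
$m = -56$ ($m = - 2 \left(\left(2 - -5\right) + 21\right) = - 2 \left(\left(2 + 5\right) + 21\right) = - 2 \left(7 + 21\right) = \left(-2\right) 28 = -56$)
$L{\left(w \right)} = -3 - w$
$L{\left(11 \right)} + \frac{m}{-58} \left(-144\right) = \left(-3 - 11\right) + - \frac{56}{-58} \left(-144\right) = \left(-3 - 11\right) + \left(-56\right) \left(- \frac{1}{58}\right) \left(-144\right) = -14 + \frac{28}{29} \left(-144\right) = -14 - \frac{4032}{29} = - \frac{4438}{29}$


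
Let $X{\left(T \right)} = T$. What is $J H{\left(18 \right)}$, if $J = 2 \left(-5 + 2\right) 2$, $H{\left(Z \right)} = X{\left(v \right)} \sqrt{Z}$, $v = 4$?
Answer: $- 144 \sqrt{2} \approx -203.65$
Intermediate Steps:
$H{\left(Z \right)} = 4 \sqrt{Z}$
$J = -12$ ($J = 2 \left(\left(-3\right) 2\right) = 2 \left(-6\right) = -12$)
$J H{\left(18 \right)} = - 12 \cdot 4 \sqrt{18} = - 12 \cdot 4 \cdot 3 \sqrt{2} = - 12 \cdot 12 \sqrt{2} = - 144 \sqrt{2}$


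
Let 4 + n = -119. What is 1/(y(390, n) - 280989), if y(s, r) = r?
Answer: -1/281112 ≈ -3.5573e-6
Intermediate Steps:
n = -123 (n = -4 - 119 = -123)
1/(y(390, n) - 280989) = 1/(-123 - 280989) = 1/(-281112) = -1/281112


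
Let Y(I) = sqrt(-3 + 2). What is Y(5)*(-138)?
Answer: -138*I ≈ -138.0*I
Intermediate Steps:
Y(I) = I (Y(I) = sqrt(-1) = I)
Y(5)*(-138) = I*(-138) = -138*I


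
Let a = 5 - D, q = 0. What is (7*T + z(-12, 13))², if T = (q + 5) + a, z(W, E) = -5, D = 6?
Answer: 529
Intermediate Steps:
a = -1 (a = 5 - 1*6 = 5 - 6 = -1)
T = 4 (T = (0 + 5) - 1 = 5 - 1 = 4)
(7*T + z(-12, 13))² = (7*4 - 5)² = (28 - 5)² = 23² = 529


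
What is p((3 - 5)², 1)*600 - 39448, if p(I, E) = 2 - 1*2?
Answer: -39448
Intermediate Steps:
p(I, E) = 0 (p(I, E) = 2 - 2 = 0)
p((3 - 5)², 1)*600 - 39448 = 0*600 - 39448 = 0 - 39448 = -39448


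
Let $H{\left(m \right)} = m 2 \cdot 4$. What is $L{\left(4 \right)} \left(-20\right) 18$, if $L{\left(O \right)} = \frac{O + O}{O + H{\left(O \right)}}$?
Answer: $-80$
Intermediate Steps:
$H{\left(m \right)} = 8 m$ ($H{\left(m \right)} = 2 m 4 = 8 m$)
$L{\left(O \right)} = \frac{2}{9}$ ($L{\left(O \right)} = \frac{O + O}{O + 8 O} = \frac{2 O}{9 O} = 2 O \frac{1}{9 O} = \frac{2}{9}$)
$L{\left(4 \right)} \left(-20\right) 18 = \frac{2}{9} \left(-20\right) 18 = \left(- \frac{40}{9}\right) 18 = -80$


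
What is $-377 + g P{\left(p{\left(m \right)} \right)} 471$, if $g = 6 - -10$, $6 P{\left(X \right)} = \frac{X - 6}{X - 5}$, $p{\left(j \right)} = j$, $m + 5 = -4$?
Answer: $\frac{6781}{7} \approx 968.71$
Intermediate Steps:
$m = -9$ ($m = -5 - 4 = -9$)
$P{\left(X \right)} = \frac{-6 + X}{6 \left(-5 + X\right)}$ ($P{\left(X \right)} = \frac{\left(X - 6\right) \frac{1}{X - 5}}{6} = \frac{\left(-6 + X\right) \frac{1}{-5 + X}}{6} = \frac{\frac{1}{-5 + X} \left(-6 + X\right)}{6} = \frac{-6 + X}{6 \left(-5 + X\right)}$)
$g = 16$ ($g = 6 + 10 = 16$)
$-377 + g P{\left(p{\left(m \right)} \right)} 471 = -377 + 16 \frac{-6 - 9}{6 \left(-5 - 9\right)} 471 = -377 + 16 \cdot \frac{1}{6} \frac{1}{-14} \left(-15\right) 471 = -377 + 16 \cdot \frac{1}{6} \left(- \frac{1}{14}\right) \left(-15\right) 471 = -377 + 16 \cdot \frac{5}{28} \cdot 471 = -377 + \frac{20}{7} \cdot 471 = -377 + \frac{9420}{7} = \frac{6781}{7}$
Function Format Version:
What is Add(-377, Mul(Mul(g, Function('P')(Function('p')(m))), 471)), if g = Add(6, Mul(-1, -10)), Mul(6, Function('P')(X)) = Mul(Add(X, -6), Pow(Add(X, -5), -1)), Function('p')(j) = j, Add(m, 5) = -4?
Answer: Rational(6781, 7) ≈ 968.71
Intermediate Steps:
m = -9 (m = Add(-5, -4) = -9)
Function('P')(X) = Mul(Rational(1, 6), Pow(Add(-5, X), -1), Add(-6, X)) (Function('P')(X) = Mul(Rational(1, 6), Mul(Add(X, -6), Pow(Add(X, -5), -1))) = Mul(Rational(1, 6), Mul(Add(-6, X), Pow(Add(-5, X), -1))) = Mul(Rational(1, 6), Mul(Pow(Add(-5, X), -1), Add(-6, X))) = Mul(Rational(1, 6), Pow(Add(-5, X), -1), Add(-6, X)))
g = 16 (g = Add(6, 10) = 16)
Add(-377, Mul(Mul(g, Function('P')(Function('p')(m))), 471)) = Add(-377, Mul(Mul(16, Mul(Rational(1, 6), Pow(Add(-5, -9), -1), Add(-6, -9))), 471)) = Add(-377, Mul(Mul(16, Mul(Rational(1, 6), Pow(-14, -1), -15)), 471)) = Add(-377, Mul(Mul(16, Mul(Rational(1, 6), Rational(-1, 14), -15)), 471)) = Add(-377, Mul(Mul(16, Rational(5, 28)), 471)) = Add(-377, Mul(Rational(20, 7), 471)) = Add(-377, Rational(9420, 7)) = Rational(6781, 7)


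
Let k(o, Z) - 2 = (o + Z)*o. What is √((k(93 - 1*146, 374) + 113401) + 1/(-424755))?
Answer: √1932264035320555/141585 ≈ 310.47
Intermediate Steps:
k(o, Z) = 2 + o*(Z + o) (k(o, Z) = 2 + (o + Z)*o = 2 + (Z + o)*o = 2 + o*(Z + o))
√((k(93 - 1*146, 374) + 113401) + 1/(-424755)) = √(((2 + (93 - 1*146)² + 374*(93 - 1*146)) + 113401) + 1/(-424755)) = √(((2 + (93 - 146)² + 374*(93 - 146)) + 113401) - 1/424755) = √(((2 + (-53)² + 374*(-53)) + 113401) - 1/424755) = √(((2 + 2809 - 19822) + 113401) - 1/424755) = √((-17011 + 113401) - 1/424755) = √(96390 - 1/424755) = √(40942134449/424755) = √1932264035320555/141585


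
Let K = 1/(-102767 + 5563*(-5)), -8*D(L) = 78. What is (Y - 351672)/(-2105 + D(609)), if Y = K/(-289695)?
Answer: 26606766760126558/159997554556455 ≈ 166.29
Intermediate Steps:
D(L) = -39/4 (D(L) = -⅛*78 = -39/4)
K = -1/130582 (K = 1/(-102767 - 27815) = 1/(-130582) = -1/130582 ≈ -7.6580e-6)
Y = 1/37828952490 (Y = -1/130582/(-289695) = -1/130582*(-1/289695) = 1/37828952490 ≈ 2.6435e-11)
(Y - 351672)/(-2105 + D(609)) = (1/37828952490 - 351672)/(-2105 - 39/4) = -13303383380063279/(37828952490*(-8459/4)) = -13303383380063279/37828952490*(-4/8459) = 26606766760126558/159997554556455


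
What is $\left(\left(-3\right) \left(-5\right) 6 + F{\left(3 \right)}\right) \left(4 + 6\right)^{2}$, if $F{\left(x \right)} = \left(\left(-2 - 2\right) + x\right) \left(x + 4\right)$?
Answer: $8300$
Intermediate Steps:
$F{\left(x \right)} = \left(-4 + x\right) \left(4 + x\right)$ ($F{\left(x \right)} = \left(\left(-2 - 2\right) + x\right) \left(4 + x\right) = \left(-4 + x\right) \left(4 + x\right)$)
$\left(\left(-3\right) \left(-5\right) 6 + F{\left(3 \right)}\right) \left(4 + 6\right)^{2} = \left(\left(-3\right) \left(-5\right) 6 - \left(16 - 3^{2}\right)\right) \left(4 + 6\right)^{2} = \left(15 \cdot 6 + \left(-16 + 9\right)\right) 10^{2} = \left(90 - 7\right) 100 = 83 \cdot 100 = 8300$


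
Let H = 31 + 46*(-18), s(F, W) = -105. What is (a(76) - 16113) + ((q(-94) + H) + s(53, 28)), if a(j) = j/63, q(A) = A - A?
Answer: -1071869/63 ≈ -17014.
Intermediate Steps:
q(A) = 0
a(j) = j/63 (a(j) = j*(1/63) = j/63)
H = -797 (H = 31 - 828 = -797)
(a(76) - 16113) + ((q(-94) + H) + s(53, 28)) = ((1/63)*76 - 16113) + ((0 - 797) - 105) = (76/63 - 16113) + (-797 - 105) = -1015043/63 - 902 = -1071869/63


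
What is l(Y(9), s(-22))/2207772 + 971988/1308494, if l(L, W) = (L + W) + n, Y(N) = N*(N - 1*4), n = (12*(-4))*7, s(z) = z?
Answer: 1072759166057/1444428207684 ≈ 0.74269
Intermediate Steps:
n = -336 (n = -48*7 = -336)
Y(N) = N*(-4 + N) (Y(N) = N*(N - 4) = N*(-4 + N))
l(L, W) = -336 + L + W (l(L, W) = (L + W) - 336 = -336 + L + W)
l(Y(9), s(-22))/2207772 + 971988/1308494 = (-336 + 9*(-4 + 9) - 22)/2207772 + 971988/1308494 = (-336 + 9*5 - 22)*(1/2207772) + 971988*(1/1308494) = (-336 + 45 - 22)*(1/2207772) + 485994/654247 = -313*1/2207772 + 485994/654247 = -313/2207772 + 485994/654247 = 1072759166057/1444428207684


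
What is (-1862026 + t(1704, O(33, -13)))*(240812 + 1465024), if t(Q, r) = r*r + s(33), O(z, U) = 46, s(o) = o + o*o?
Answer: -3170787486768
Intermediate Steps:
s(o) = o + o²
t(Q, r) = 1122 + r² (t(Q, r) = r*r + 33*(1 + 33) = r² + 33*34 = r² + 1122 = 1122 + r²)
(-1862026 + t(1704, O(33, -13)))*(240812 + 1465024) = (-1862026 + (1122 + 46²))*(240812 + 1465024) = (-1862026 + (1122 + 2116))*1705836 = (-1862026 + 3238)*1705836 = -1858788*1705836 = -3170787486768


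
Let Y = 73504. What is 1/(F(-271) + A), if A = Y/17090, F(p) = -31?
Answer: -8545/228143 ≈ -0.037455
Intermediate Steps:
A = 36752/8545 (A = 73504/17090 = 73504*(1/17090) = 36752/8545 ≈ 4.3010)
1/(F(-271) + A) = 1/(-31 + 36752/8545) = 1/(-228143/8545) = -8545/228143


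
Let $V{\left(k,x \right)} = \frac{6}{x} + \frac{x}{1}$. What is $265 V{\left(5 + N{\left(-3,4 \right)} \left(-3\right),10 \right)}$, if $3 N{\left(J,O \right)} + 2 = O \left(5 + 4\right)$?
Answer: $2809$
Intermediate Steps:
$N{\left(J,O \right)} = - \frac{2}{3} + 3 O$ ($N{\left(J,O \right)} = - \frac{2}{3} + \frac{O \left(5 + 4\right)}{3} = - \frac{2}{3} + \frac{O 9}{3} = - \frac{2}{3} + \frac{9 O}{3} = - \frac{2}{3} + 3 O$)
$V{\left(k,x \right)} = x + \frac{6}{x}$ ($V{\left(k,x \right)} = \frac{6}{x} + x 1 = \frac{6}{x} + x = x + \frac{6}{x}$)
$265 V{\left(5 + N{\left(-3,4 \right)} \left(-3\right),10 \right)} = 265 \left(10 + \frac{6}{10}\right) = 265 \left(10 + 6 \cdot \frac{1}{10}\right) = 265 \left(10 + \frac{3}{5}\right) = 265 \cdot \frac{53}{5} = 2809$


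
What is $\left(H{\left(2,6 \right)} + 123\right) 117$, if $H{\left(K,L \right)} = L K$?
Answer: $15795$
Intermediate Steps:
$H{\left(K,L \right)} = K L$
$\left(H{\left(2,6 \right)} + 123\right) 117 = \left(2 \cdot 6 + 123\right) 117 = \left(12 + 123\right) 117 = 135 \cdot 117 = 15795$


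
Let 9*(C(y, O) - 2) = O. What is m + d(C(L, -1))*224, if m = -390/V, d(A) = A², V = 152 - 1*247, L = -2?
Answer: 1236302/1539 ≈ 803.32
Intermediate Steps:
V = -95 (V = 152 - 247 = -95)
C(y, O) = 2 + O/9
m = 78/19 (m = -390/(-95) = -390*(-1/95) = 78/19 ≈ 4.1053)
m + d(C(L, -1))*224 = 78/19 + (2 + (⅑)*(-1))²*224 = 78/19 + (2 - ⅑)²*224 = 78/19 + (17/9)²*224 = 78/19 + (289/81)*224 = 78/19 + 64736/81 = 1236302/1539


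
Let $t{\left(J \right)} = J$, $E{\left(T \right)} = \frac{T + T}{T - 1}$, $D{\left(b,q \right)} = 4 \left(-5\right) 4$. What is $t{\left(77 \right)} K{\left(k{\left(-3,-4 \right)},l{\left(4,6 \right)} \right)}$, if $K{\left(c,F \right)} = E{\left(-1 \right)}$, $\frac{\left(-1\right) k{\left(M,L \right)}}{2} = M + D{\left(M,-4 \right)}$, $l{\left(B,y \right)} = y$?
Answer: $77$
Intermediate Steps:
$D{\left(b,q \right)} = -80$ ($D{\left(b,q \right)} = \left(-20\right) 4 = -80$)
$k{\left(M,L \right)} = 160 - 2 M$ ($k{\left(M,L \right)} = - 2 \left(M - 80\right) = - 2 \left(-80 + M\right) = 160 - 2 M$)
$E{\left(T \right)} = \frac{2 T}{-1 + T}$
$K{\left(c,F \right)} = 1$ ($K{\left(c,F \right)} = 2 \left(-1\right) \frac{1}{-1 - 1} = 2 \left(-1\right) \frac{1}{-2} = 2 \left(-1\right) \left(- \frac{1}{2}\right) = 1$)
$t{\left(77 \right)} K{\left(k{\left(-3,-4 \right)},l{\left(4,6 \right)} \right)} = 77 \cdot 1 = 77$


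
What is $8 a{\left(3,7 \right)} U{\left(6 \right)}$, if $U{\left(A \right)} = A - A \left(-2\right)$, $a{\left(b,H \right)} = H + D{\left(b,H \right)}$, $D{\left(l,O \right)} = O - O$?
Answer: $1008$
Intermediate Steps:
$D{\left(l,O \right)} = 0$
$a{\left(b,H \right)} = H$ ($a{\left(b,H \right)} = H + 0 = H$)
$U{\left(A \right)} = 3 A$ ($U{\left(A \right)} = A - - 2 A = A + 2 A = 3 A$)
$8 a{\left(3,7 \right)} U{\left(6 \right)} = 8 \cdot 7 \cdot 3 \cdot 6 = 56 \cdot 18 = 1008$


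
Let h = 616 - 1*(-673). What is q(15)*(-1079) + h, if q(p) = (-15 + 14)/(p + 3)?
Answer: 24281/18 ≈ 1348.9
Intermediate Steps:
q(p) = -1/(3 + p)
h = 1289 (h = 616 + 673 = 1289)
q(15)*(-1079) + h = -1/(3 + 15)*(-1079) + 1289 = -1/18*(-1079) + 1289 = 1079/18 + 1289 = 24281/18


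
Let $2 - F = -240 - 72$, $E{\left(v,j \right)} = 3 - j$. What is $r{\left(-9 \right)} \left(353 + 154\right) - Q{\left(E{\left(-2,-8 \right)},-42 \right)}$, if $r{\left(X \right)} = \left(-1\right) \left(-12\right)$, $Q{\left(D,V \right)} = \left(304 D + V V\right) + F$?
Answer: $662$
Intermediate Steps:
$F = 314$ ($F = 2 - \left(-240 - 72\right) = 2 - -312 = 2 + 312 = 314$)
$Q{\left(D,V \right)} = 314 + V^{2} + 304 D$ ($Q{\left(D,V \right)} = \left(304 D + V V\right) + 314 = \left(304 D + V^{2}\right) + 314 = \left(V^{2} + 304 D\right) + 314 = 314 + V^{2} + 304 D$)
$r{\left(X \right)} = 12$
$r{\left(-9 \right)} \left(353 + 154\right) - Q{\left(E{\left(-2,-8 \right)},-42 \right)} = 12 \left(353 + 154\right) - \left(314 + \left(-42\right)^{2} + 304 \left(3 - -8\right)\right) = 12 \cdot 507 - \left(314 + 1764 + 304 \left(3 + 8\right)\right) = 6084 - \left(314 + 1764 + 304 \cdot 11\right) = 6084 - \left(314 + 1764 + 3344\right) = 6084 - 5422 = 662$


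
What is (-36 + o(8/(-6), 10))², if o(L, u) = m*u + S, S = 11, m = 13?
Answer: 11025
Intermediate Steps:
o(L, u) = 11 + 13*u (o(L, u) = 13*u + 11 = 11 + 13*u)
(-36 + o(8/(-6), 10))² = (-36 + (11 + 13*10))² = (-36 + (11 + 130))² = (-36 + 141)² = 105² = 11025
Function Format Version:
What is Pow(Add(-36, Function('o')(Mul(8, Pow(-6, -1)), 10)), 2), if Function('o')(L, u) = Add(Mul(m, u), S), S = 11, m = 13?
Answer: 11025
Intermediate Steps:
Function('o')(L, u) = Add(11, Mul(13, u)) (Function('o')(L, u) = Add(Mul(13, u), 11) = Add(11, Mul(13, u)))
Pow(Add(-36, Function('o')(Mul(8, Pow(-6, -1)), 10)), 2) = Pow(Add(-36, Add(11, Mul(13, 10))), 2) = Pow(Add(-36, Add(11, 130)), 2) = Pow(Add(-36, 141), 2) = Pow(105, 2) = 11025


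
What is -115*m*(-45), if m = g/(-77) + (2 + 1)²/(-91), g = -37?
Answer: 1976850/1001 ≈ 1974.9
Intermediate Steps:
m = 382/1001 (m = -37/(-77) + (2 + 1)²/(-91) = -37*(-1/77) + 3²*(-1/91) = 37/77 + 9*(-1/91) = 37/77 - 9/91 = 382/1001 ≈ 0.38162)
-115*m*(-45) = -115*382/1001*(-45) = -43930/1001*(-45) = 1976850/1001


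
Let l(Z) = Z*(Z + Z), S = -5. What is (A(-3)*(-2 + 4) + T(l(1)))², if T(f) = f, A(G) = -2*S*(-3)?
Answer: 3364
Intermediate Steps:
l(Z) = 2*Z² (l(Z) = Z*(2*Z) = 2*Z²)
A(G) = -30 (A(G) = -2*(-5)*(-3) = 10*(-3) = -30)
(A(-3)*(-2 + 4) + T(l(1)))² = (-30*(-2 + 4) + 2*1²)² = (-30*2 + 2*1)² = (-60 + 2)² = (-58)² = 3364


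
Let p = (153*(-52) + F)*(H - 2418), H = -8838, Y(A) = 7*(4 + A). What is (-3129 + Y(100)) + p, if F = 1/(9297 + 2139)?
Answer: 85341468317/953 ≈ 8.9550e+7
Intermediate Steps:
Y(A) = 28 + 7*A
F = 1/11436 ≈ 8.7443e-5
p = 85343756470/953 (p = (153*(-52) + 1/11436)*(-8838 - 2418) = (-7956 + 1/11436)*(-11256) = -90984815/11436*(-11256) = 85343756470/953 ≈ 8.9553e+7)
(-3129 + Y(100)) + p = (-3129 + (28 + 7*100)) + 85343756470/953 = (-3129 + (28 + 700)) + 85343756470/953 = (-3129 + 728) + 85343756470/953 = -2401 + 85343756470/953 = 85341468317/953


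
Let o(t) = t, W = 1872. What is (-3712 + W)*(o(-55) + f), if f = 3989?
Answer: -7238560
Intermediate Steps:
(-3712 + W)*(o(-55) + f) = (-3712 + 1872)*(-55 + 3989) = -1840*3934 = -7238560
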